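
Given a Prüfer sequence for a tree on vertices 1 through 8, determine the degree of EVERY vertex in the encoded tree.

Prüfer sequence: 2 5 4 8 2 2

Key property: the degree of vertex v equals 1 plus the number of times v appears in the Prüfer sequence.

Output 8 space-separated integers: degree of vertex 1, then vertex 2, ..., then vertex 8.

Answer: 1 4 1 2 2 1 1 2

Derivation:
p_1 = 2: count[2] becomes 1
p_2 = 5: count[5] becomes 1
p_3 = 4: count[4] becomes 1
p_4 = 8: count[8] becomes 1
p_5 = 2: count[2] becomes 2
p_6 = 2: count[2] becomes 3
Degrees (1 + count): deg[1]=1+0=1, deg[2]=1+3=4, deg[3]=1+0=1, deg[4]=1+1=2, deg[5]=1+1=2, deg[6]=1+0=1, deg[7]=1+0=1, deg[8]=1+1=2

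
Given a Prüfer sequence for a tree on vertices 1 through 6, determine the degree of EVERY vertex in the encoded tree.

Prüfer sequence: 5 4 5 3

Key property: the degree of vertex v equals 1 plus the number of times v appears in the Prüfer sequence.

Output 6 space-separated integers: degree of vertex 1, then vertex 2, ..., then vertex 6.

Answer: 1 1 2 2 3 1

Derivation:
p_1 = 5: count[5] becomes 1
p_2 = 4: count[4] becomes 1
p_3 = 5: count[5] becomes 2
p_4 = 3: count[3] becomes 1
Degrees (1 + count): deg[1]=1+0=1, deg[2]=1+0=1, deg[3]=1+1=2, deg[4]=1+1=2, deg[5]=1+2=3, deg[6]=1+0=1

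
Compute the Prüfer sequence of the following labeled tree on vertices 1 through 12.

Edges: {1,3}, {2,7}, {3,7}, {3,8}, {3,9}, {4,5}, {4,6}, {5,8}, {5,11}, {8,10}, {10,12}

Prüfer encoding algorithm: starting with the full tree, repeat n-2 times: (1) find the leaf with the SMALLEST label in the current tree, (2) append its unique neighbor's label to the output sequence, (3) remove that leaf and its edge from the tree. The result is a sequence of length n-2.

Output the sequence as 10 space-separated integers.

Answer: 3 7 4 5 3 3 8 5 8 10

Derivation:
Step 1: leaves = {1,2,6,9,11,12}. Remove smallest leaf 1, emit neighbor 3.
Step 2: leaves = {2,6,9,11,12}. Remove smallest leaf 2, emit neighbor 7.
Step 3: leaves = {6,7,9,11,12}. Remove smallest leaf 6, emit neighbor 4.
Step 4: leaves = {4,7,9,11,12}. Remove smallest leaf 4, emit neighbor 5.
Step 5: leaves = {7,9,11,12}. Remove smallest leaf 7, emit neighbor 3.
Step 6: leaves = {9,11,12}. Remove smallest leaf 9, emit neighbor 3.
Step 7: leaves = {3,11,12}. Remove smallest leaf 3, emit neighbor 8.
Step 8: leaves = {11,12}. Remove smallest leaf 11, emit neighbor 5.
Step 9: leaves = {5,12}. Remove smallest leaf 5, emit neighbor 8.
Step 10: leaves = {8,12}. Remove smallest leaf 8, emit neighbor 10.
Done: 2 vertices remain (10, 12). Sequence = [3 7 4 5 3 3 8 5 8 10]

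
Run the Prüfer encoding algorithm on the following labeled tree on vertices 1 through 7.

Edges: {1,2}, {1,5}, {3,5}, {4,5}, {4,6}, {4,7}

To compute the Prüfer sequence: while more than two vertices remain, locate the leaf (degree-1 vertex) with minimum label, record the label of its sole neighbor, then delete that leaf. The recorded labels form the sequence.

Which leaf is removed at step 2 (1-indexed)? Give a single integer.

Answer: 1

Derivation:
Step 1: current leaves = {2,3,6,7}. Remove leaf 2 (neighbor: 1).
Step 2: current leaves = {1,3,6,7}. Remove leaf 1 (neighbor: 5).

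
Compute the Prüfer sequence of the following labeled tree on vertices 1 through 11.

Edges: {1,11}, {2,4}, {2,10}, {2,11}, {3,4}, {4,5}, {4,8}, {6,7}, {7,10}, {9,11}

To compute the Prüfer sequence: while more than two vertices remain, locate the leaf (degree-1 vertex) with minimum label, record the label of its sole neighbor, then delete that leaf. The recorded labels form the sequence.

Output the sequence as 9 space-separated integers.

Step 1: leaves = {1,3,5,6,8,9}. Remove smallest leaf 1, emit neighbor 11.
Step 2: leaves = {3,5,6,8,9}. Remove smallest leaf 3, emit neighbor 4.
Step 3: leaves = {5,6,8,9}. Remove smallest leaf 5, emit neighbor 4.
Step 4: leaves = {6,8,9}. Remove smallest leaf 6, emit neighbor 7.
Step 5: leaves = {7,8,9}. Remove smallest leaf 7, emit neighbor 10.
Step 6: leaves = {8,9,10}. Remove smallest leaf 8, emit neighbor 4.
Step 7: leaves = {4,9,10}. Remove smallest leaf 4, emit neighbor 2.
Step 8: leaves = {9,10}. Remove smallest leaf 9, emit neighbor 11.
Step 9: leaves = {10,11}. Remove smallest leaf 10, emit neighbor 2.
Done: 2 vertices remain (2, 11). Sequence = [11 4 4 7 10 4 2 11 2]

Answer: 11 4 4 7 10 4 2 11 2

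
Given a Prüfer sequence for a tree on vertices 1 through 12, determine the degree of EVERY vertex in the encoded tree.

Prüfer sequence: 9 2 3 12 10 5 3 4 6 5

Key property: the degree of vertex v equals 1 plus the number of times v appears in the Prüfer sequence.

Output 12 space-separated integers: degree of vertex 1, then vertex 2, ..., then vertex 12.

p_1 = 9: count[9] becomes 1
p_2 = 2: count[2] becomes 1
p_3 = 3: count[3] becomes 1
p_4 = 12: count[12] becomes 1
p_5 = 10: count[10] becomes 1
p_6 = 5: count[5] becomes 1
p_7 = 3: count[3] becomes 2
p_8 = 4: count[4] becomes 1
p_9 = 6: count[6] becomes 1
p_10 = 5: count[5] becomes 2
Degrees (1 + count): deg[1]=1+0=1, deg[2]=1+1=2, deg[3]=1+2=3, deg[4]=1+1=2, deg[5]=1+2=3, deg[6]=1+1=2, deg[7]=1+0=1, deg[8]=1+0=1, deg[9]=1+1=2, deg[10]=1+1=2, deg[11]=1+0=1, deg[12]=1+1=2

Answer: 1 2 3 2 3 2 1 1 2 2 1 2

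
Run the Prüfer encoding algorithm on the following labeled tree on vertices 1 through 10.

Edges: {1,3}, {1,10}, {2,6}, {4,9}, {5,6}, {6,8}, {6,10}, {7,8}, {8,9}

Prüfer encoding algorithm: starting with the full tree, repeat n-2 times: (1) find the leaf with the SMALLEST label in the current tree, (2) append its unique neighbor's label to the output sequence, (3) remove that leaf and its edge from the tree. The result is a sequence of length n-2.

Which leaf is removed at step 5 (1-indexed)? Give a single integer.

Step 1: current leaves = {2,3,4,5,7}. Remove leaf 2 (neighbor: 6).
Step 2: current leaves = {3,4,5,7}. Remove leaf 3 (neighbor: 1).
Step 3: current leaves = {1,4,5,7}. Remove leaf 1 (neighbor: 10).
Step 4: current leaves = {4,5,7,10}. Remove leaf 4 (neighbor: 9).
Step 5: current leaves = {5,7,9,10}. Remove leaf 5 (neighbor: 6).

Answer: 5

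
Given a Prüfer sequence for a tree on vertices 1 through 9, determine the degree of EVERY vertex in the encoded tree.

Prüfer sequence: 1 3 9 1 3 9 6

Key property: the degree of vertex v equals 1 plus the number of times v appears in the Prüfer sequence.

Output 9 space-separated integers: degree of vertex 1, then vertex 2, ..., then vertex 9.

Answer: 3 1 3 1 1 2 1 1 3

Derivation:
p_1 = 1: count[1] becomes 1
p_2 = 3: count[3] becomes 1
p_3 = 9: count[9] becomes 1
p_4 = 1: count[1] becomes 2
p_5 = 3: count[3] becomes 2
p_6 = 9: count[9] becomes 2
p_7 = 6: count[6] becomes 1
Degrees (1 + count): deg[1]=1+2=3, deg[2]=1+0=1, deg[3]=1+2=3, deg[4]=1+0=1, deg[5]=1+0=1, deg[6]=1+1=2, deg[7]=1+0=1, deg[8]=1+0=1, deg[9]=1+2=3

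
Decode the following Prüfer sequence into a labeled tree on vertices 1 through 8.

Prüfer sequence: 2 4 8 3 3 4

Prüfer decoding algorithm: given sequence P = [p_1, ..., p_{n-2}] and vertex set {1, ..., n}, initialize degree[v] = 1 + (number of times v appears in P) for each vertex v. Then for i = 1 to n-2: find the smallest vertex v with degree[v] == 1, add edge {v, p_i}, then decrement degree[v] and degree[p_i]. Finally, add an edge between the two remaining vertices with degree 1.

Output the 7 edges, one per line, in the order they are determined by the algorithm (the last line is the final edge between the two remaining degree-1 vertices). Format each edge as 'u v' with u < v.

Answer: 1 2
2 4
5 8
3 6
3 7
3 4
4 8

Derivation:
Initial degrees: {1:1, 2:2, 3:3, 4:3, 5:1, 6:1, 7:1, 8:2}
Step 1: smallest deg-1 vertex = 1, p_1 = 2. Add edge {1,2}. Now deg[1]=0, deg[2]=1.
Step 2: smallest deg-1 vertex = 2, p_2 = 4. Add edge {2,4}. Now deg[2]=0, deg[4]=2.
Step 3: smallest deg-1 vertex = 5, p_3 = 8. Add edge {5,8}. Now deg[5]=0, deg[8]=1.
Step 4: smallest deg-1 vertex = 6, p_4 = 3. Add edge {3,6}. Now deg[6]=0, deg[3]=2.
Step 5: smallest deg-1 vertex = 7, p_5 = 3. Add edge {3,7}. Now deg[7]=0, deg[3]=1.
Step 6: smallest deg-1 vertex = 3, p_6 = 4. Add edge {3,4}. Now deg[3]=0, deg[4]=1.
Final: two remaining deg-1 vertices are 4, 8. Add edge {4,8}.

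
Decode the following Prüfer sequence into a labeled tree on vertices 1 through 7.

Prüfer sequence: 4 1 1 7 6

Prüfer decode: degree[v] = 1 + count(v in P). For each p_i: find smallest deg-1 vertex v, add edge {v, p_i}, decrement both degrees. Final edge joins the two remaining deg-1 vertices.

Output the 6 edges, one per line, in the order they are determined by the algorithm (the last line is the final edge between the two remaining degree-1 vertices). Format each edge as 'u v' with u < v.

Answer: 2 4
1 3
1 4
1 7
5 6
6 7

Derivation:
Initial degrees: {1:3, 2:1, 3:1, 4:2, 5:1, 6:2, 7:2}
Step 1: smallest deg-1 vertex = 2, p_1 = 4. Add edge {2,4}. Now deg[2]=0, deg[4]=1.
Step 2: smallest deg-1 vertex = 3, p_2 = 1. Add edge {1,3}. Now deg[3]=0, deg[1]=2.
Step 3: smallest deg-1 vertex = 4, p_3 = 1. Add edge {1,4}. Now deg[4]=0, deg[1]=1.
Step 4: smallest deg-1 vertex = 1, p_4 = 7. Add edge {1,7}. Now deg[1]=0, deg[7]=1.
Step 5: smallest deg-1 vertex = 5, p_5 = 6. Add edge {5,6}. Now deg[5]=0, deg[6]=1.
Final: two remaining deg-1 vertices are 6, 7. Add edge {6,7}.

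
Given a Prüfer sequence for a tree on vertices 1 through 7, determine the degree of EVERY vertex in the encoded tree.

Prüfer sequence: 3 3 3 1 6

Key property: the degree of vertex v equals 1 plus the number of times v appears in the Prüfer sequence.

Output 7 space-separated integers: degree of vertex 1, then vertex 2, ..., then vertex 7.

p_1 = 3: count[3] becomes 1
p_2 = 3: count[3] becomes 2
p_3 = 3: count[3] becomes 3
p_4 = 1: count[1] becomes 1
p_5 = 6: count[6] becomes 1
Degrees (1 + count): deg[1]=1+1=2, deg[2]=1+0=1, deg[3]=1+3=4, deg[4]=1+0=1, deg[5]=1+0=1, deg[6]=1+1=2, deg[7]=1+0=1

Answer: 2 1 4 1 1 2 1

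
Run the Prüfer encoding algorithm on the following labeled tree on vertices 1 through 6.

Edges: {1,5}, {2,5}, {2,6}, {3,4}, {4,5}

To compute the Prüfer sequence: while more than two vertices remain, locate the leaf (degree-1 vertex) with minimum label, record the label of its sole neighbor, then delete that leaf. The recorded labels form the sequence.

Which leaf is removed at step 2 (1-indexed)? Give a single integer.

Step 1: current leaves = {1,3,6}. Remove leaf 1 (neighbor: 5).
Step 2: current leaves = {3,6}. Remove leaf 3 (neighbor: 4).

Answer: 3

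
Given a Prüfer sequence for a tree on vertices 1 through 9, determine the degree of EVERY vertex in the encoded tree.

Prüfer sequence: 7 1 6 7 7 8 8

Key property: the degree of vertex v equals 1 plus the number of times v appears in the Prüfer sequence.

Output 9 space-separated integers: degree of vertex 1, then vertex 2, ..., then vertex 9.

Answer: 2 1 1 1 1 2 4 3 1

Derivation:
p_1 = 7: count[7] becomes 1
p_2 = 1: count[1] becomes 1
p_3 = 6: count[6] becomes 1
p_4 = 7: count[7] becomes 2
p_5 = 7: count[7] becomes 3
p_6 = 8: count[8] becomes 1
p_7 = 8: count[8] becomes 2
Degrees (1 + count): deg[1]=1+1=2, deg[2]=1+0=1, deg[3]=1+0=1, deg[4]=1+0=1, deg[5]=1+0=1, deg[6]=1+1=2, deg[7]=1+3=4, deg[8]=1+2=3, deg[9]=1+0=1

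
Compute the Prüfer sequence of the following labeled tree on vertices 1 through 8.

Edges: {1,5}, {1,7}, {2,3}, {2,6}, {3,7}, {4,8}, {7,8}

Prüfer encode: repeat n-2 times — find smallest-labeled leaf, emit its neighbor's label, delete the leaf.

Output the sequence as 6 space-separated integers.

Answer: 8 1 7 2 3 7

Derivation:
Step 1: leaves = {4,5,6}. Remove smallest leaf 4, emit neighbor 8.
Step 2: leaves = {5,6,8}. Remove smallest leaf 5, emit neighbor 1.
Step 3: leaves = {1,6,8}. Remove smallest leaf 1, emit neighbor 7.
Step 4: leaves = {6,8}. Remove smallest leaf 6, emit neighbor 2.
Step 5: leaves = {2,8}. Remove smallest leaf 2, emit neighbor 3.
Step 6: leaves = {3,8}. Remove smallest leaf 3, emit neighbor 7.
Done: 2 vertices remain (7, 8). Sequence = [8 1 7 2 3 7]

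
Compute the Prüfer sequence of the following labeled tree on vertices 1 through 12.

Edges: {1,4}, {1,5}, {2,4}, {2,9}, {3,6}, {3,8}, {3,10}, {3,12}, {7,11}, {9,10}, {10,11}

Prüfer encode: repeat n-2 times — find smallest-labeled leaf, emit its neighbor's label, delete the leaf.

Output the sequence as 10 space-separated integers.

Step 1: leaves = {5,6,7,8,12}. Remove smallest leaf 5, emit neighbor 1.
Step 2: leaves = {1,6,7,8,12}. Remove smallest leaf 1, emit neighbor 4.
Step 3: leaves = {4,6,7,8,12}. Remove smallest leaf 4, emit neighbor 2.
Step 4: leaves = {2,6,7,8,12}. Remove smallest leaf 2, emit neighbor 9.
Step 5: leaves = {6,7,8,9,12}. Remove smallest leaf 6, emit neighbor 3.
Step 6: leaves = {7,8,9,12}. Remove smallest leaf 7, emit neighbor 11.
Step 7: leaves = {8,9,11,12}. Remove smallest leaf 8, emit neighbor 3.
Step 8: leaves = {9,11,12}. Remove smallest leaf 9, emit neighbor 10.
Step 9: leaves = {11,12}. Remove smallest leaf 11, emit neighbor 10.
Step 10: leaves = {10,12}. Remove smallest leaf 10, emit neighbor 3.
Done: 2 vertices remain (3, 12). Sequence = [1 4 2 9 3 11 3 10 10 3]

Answer: 1 4 2 9 3 11 3 10 10 3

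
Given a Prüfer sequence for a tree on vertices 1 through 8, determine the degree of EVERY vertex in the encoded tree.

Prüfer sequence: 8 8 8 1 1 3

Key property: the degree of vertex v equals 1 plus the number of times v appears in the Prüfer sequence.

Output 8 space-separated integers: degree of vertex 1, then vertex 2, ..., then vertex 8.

Answer: 3 1 2 1 1 1 1 4

Derivation:
p_1 = 8: count[8] becomes 1
p_2 = 8: count[8] becomes 2
p_3 = 8: count[8] becomes 3
p_4 = 1: count[1] becomes 1
p_5 = 1: count[1] becomes 2
p_6 = 3: count[3] becomes 1
Degrees (1 + count): deg[1]=1+2=3, deg[2]=1+0=1, deg[3]=1+1=2, deg[4]=1+0=1, deg[5]=1+0=1, deg[6]=1+0=1, deg[7]=1+0=1, deg[8]=1+3=4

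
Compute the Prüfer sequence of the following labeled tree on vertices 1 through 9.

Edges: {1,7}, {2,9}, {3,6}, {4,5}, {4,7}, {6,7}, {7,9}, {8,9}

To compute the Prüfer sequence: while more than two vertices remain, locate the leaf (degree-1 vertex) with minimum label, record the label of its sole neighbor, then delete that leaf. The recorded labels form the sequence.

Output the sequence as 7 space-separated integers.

Answer: 7 9 6 4 7 7 9

Derivation:
Step 1: leaves = {1,2,3,5,8}. Remove smallest leaf 1, emit neighbor 7.
Step 2: leaves = {2,3,5,8}. Remove smallest leaf 2, emit neighbor 9.
Step 3: leaves = {3,5,8}. Remove smallest leaf 3, emit neighbor 6.
Step 4: leaves = {5,6,8}. Remove smallest leaf 5, emit neighbor 4.
Step 5: leaves = {4,6,8}. Remove smallest leaf 4, emit neighbor 7.
Step 6: leaves = {6,8}. Remove smallest leaf 6, emit neighbor 7.
Step 7: leaves = {7,8}. Remove smallest leaf 7, emit neighbor 9.
Done: 2 vertices remain (8, 9). Sequence = [7 9 6 4 7 7 9]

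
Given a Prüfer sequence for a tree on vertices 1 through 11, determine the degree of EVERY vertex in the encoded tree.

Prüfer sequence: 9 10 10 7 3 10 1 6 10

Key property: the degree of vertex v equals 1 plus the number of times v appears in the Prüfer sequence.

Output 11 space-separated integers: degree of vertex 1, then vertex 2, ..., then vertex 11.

p_1 = 9: count[9] becomes 1
p_2 = 10: count[10] becomes 1
p_3 = 10: count[10] becomes 2
p_4 = 7: count[7] becomes 1
p_5 = 3: count[3] becomes 1
p_6 = 10: count[10] becomes 3
p_7 = 1: count[1] becomes 1
p_8 = 6: count[6] becomes 1
p_9 = 10: count[10] becomes 4
Degrees (1 + count): deg[1]=1+1=2, deg[2]=1+0=1, deg[3]=1+1=2, deg[4]=1+0=1, deg[5]=1+0=1, deg[6]=1+1=2, deg[7]=1+1=2, deg[8]=1+0=1, deg[9]=1+1=2, deg[10]=1+4=5, deg[11]=1+0=1

Answer: 2 1 2 1 1 2 2 1 2 5 1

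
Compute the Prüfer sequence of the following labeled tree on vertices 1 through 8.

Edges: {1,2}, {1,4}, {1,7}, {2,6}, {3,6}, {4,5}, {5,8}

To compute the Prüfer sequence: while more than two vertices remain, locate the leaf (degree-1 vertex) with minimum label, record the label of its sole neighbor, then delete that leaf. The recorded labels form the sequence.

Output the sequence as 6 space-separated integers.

Answer: 6 2 1 1 4 5

Derivation:
Step 1: leaves = {3,7,8}. Remove smallest leaf 3, emit neighbor 6.
Step 2: leaves = {6,7,8}. Remove smallest leaf 6, emit neighbor 2.
Step 3: leaves = {2,7,8}. Remove smallest leaf 2, emit neighbor 1.
Step 4: leaves = {7,8}. Remove smallest leaf 7, emit neighbor 1.
Step 5: leaves = {1,8}. Remove smallest leaf 1, emit neighbor 4.
Step 6: leaves = {4,8}. Remove smallest leaf 4, emit neighbor 5.
Done: 2 vertices remain (5, 8). Sequence = [6 2 1 1 4 5]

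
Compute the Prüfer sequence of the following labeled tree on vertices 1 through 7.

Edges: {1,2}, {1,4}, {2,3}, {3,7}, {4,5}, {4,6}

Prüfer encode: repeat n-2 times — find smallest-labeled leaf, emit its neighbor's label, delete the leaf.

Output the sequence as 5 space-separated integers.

Answer: 4 4 1 2 3

Derivation:
Step 1: leaves = {5,6,7}. Remove smallest leaf 5, emit neighbor 4.
Step 2: leaves = {6,7}. Remove smallest leaf 6, emit neighbor 4.
Step 3: leaves = {4,7}. Remove smallest leaf 4, emit neighbor 1.
Step 4: leaves = {1,7}. Remove smallest leaf 1, emit neighbor 2.
Step 5: leaves = {2,7}. Remove smallest leaf 2, emit neighbor 3.
Done: 2 vertices remain (3, 7). Sequence = [4 4 1 2 3]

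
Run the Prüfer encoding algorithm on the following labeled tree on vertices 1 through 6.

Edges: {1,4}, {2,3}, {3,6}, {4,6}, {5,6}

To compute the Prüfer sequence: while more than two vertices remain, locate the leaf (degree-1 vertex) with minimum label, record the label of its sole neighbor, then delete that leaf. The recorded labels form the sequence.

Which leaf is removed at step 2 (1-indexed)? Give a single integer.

Answer: 2

Derivation:
Step 1: current leaves = {1,2,5}. Remove leaf 1 (neighbor: 4).
Step 2: current leaves = {2,4,5}. Remove leaf 2 (neighbor: 3).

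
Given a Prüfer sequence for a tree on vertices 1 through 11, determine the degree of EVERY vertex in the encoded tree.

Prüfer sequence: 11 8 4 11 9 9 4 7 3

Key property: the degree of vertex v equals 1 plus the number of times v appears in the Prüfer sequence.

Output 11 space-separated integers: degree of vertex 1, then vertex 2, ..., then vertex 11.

p_1 = 11: count[11] becomes 1
p_2 = 8: count[8] becomes 1
p_3 = 4: count[4] becomes 1
p_4 = 11: count[11] becomes 2
p_5 = 9: count[9] becomes 1
p_6 = 9: count[9] becomes 2
p_7 = 4: count[4] becomes 2
p_8 = 7: count[7] becomes 1
p_9 = 3: count[3] becomes 1
Degrees (1 + count): deg[1]=1+0=1, deg[2]=1+0=1, deg[3]=1+1=2, deg[4]=1+2=3, deg[5]=1+0=1, deg[6]=1+0=1, deg[7]=1+1=2, deg[8]=1+1=2, deg[9]=1+2=3, deg[10]=1+0=1, deg[11]=1+2=3

Answer: 1 1 2 3 1 1 2 2 3 1 3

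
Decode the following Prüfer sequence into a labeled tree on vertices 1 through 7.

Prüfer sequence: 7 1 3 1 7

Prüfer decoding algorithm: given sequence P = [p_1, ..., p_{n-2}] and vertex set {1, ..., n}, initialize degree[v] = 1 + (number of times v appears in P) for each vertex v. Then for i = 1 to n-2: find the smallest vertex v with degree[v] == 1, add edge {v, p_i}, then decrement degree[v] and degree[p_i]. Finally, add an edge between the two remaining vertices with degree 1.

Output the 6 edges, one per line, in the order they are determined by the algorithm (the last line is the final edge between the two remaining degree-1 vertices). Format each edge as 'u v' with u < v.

Initial degrees: {1:3, 2:1, 3:2, 4:1, 5:1, 6:1, 7:3}
Step 1: smallest deg-1 vertex = 2, p_1 = 7. Add edge {2,7}. Now deg[2]=0, deg[7]=2.
Step 2: smallest deg-1 vertex = 4, p_2 = 1. Add edge {1,4}. Now deg[4]=0, deg[1]=2.
Step 3: smallest deg-1 vertex = 5, p_3 = 3. Add edge {3,5}. Now deg[5]=0, deg[3]=1.
Step 4: smallest deg-1 vertex = 3, p_4 = 1. Add edge {1,3}. Now deg[3]=0, deg[1]=1.
Step 5: smallest deg-1 vertex = 1, p_5 = 7. Add edge {1,7}. Now deg[1]=0, deg[7]=1.
Final: two remaining deg-1 vertices are 6, 7. Add edge {6,7}.

Answer: 2 7
1 4
3 5
1 3
1 7
6 7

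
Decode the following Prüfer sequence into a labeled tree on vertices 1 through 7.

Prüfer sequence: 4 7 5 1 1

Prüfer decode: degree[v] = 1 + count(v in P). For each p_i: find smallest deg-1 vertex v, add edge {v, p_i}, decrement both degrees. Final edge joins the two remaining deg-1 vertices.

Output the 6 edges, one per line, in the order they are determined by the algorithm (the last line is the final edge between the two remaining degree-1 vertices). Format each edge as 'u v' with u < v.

Initial degrees: {1:3, 2:1, 3:1, 4:2, 5:2, 6:1, 7:2}
Step 1: smallest deg-1 vertex = 2, p_1 = 4. Add edge {2,4}. Now deg[2]=0, deg[4]=1.
Step 2: smallest deg-1 vertex = 3, p_2 = 7. Add edge {3,7}. Now deg[3]=0, deg[7]=1.
Step 3: smallest deg-1 vertex = 4, p_3 = 5. Add edge {4,5}. Now deg[4]=0, deg[5]=1.
Step 4: smallest deg-1 vertex = 5, p_4 = 1. Add edge {1,5}. Now deg[5]=0, deg[1]=2.
Step 5: smallest deg-1 vertex = 6, p_5 = 1. Add edge {1,6}. Now deg[6]=0, deg[1]=1.
Final: two remaining deg-1 vertices are 1, 7. Add edge {1,7}.

Answer: 2 4
3 7
4 5
1 5
1 6
1 7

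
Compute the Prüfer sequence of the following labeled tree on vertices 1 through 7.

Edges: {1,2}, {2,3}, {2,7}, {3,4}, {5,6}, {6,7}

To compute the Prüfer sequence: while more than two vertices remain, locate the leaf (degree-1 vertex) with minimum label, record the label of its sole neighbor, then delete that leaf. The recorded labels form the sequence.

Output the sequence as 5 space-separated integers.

Step 1: leaves = {1,4,5}. Remove smallest leaf 1, emit neighbor 2.
Step 2: leaves = {4,5}. Remove smallest leaf 4, emit neighbor 3.
Step 3: leaves = {3,5}. Remove smallest leaf 3, emit neighbor 2.
Step 4: leaves = {2,5}. Remove smallest leaf 2, emit neighbor 7.
Step 5: leaves = {5,7}. Remove smallest leaf 5, emit neighbor 6.
Done: 2 vertices remain (6, 7). Sequence = [2 3 2 7 6]

Answer: 2 3 2 7 6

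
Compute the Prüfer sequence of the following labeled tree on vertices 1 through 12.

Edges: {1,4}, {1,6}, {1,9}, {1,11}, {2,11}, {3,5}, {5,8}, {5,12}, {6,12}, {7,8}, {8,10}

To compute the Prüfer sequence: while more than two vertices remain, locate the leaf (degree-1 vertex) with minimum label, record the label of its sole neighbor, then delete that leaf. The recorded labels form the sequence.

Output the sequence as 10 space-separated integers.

Answer: 11 5 1 8 1 8 5 12 1 6

Derivation:
Step 1: leaves = {2,3,4,7,9,10}. Remove smallest leaf 2, emit neighbor 11.
Step 2: leaves = {3,4,7,9,10,11}. Remove smallest leaf 3, emit neighbor 5.
Step 3: leaves = {4,7,9,10,11}. Remove smallest leaf 4, emit neighbor 1.
Step 4: leaves = {7,9,10,11}. Remove smallest leaf 7, emit neighbor 8.
Step 5: leaves = {9,10,11}. Remove smallest leaf 9, emit neighbor 1.
Step 6: leaves = {10,11}. Remove smallest leaf 10, emit neighbor 8.
Step 7: leaves = {8,11}. Remove smallest leaf 8, emit neighbor 5.
Step 8: leaves = {5,11}. Remove smallest leaf 5, emit neighbor 12.
Step 9: leaves = {11,12}. Remove smallest leaf 11, emit neighbor 1.
Step 10: leaves = {1,12}. Remove smallest leaf 1, emit neighbor 6.
Done: 2 vertices remain (6, 12). Sequence = [11 5 1 8 1 8 5 12 1 6]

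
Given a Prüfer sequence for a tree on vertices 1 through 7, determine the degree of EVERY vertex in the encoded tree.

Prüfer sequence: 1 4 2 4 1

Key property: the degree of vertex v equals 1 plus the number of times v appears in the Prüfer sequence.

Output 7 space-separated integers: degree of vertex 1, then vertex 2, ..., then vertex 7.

Answer: 3 2 1 3 1 1 1

Derivation:
p_1 = 1: count[1] becomes 1
p_2 = 4: count[4] becomes 1
p_3 = 2: count[2] becomes 1
p_4 = 4: count[4] becomes 2
p_5 = 1: count[1] becomes 2
Degrees (1 + count): deg[1]=1+2=3, deg[2]=1+1=2, deg[3]=1+0=1, deg[4]=1+2=3, deg[5]=1+0=1, deg[6]=1+0=1, deg[7]=1+0=1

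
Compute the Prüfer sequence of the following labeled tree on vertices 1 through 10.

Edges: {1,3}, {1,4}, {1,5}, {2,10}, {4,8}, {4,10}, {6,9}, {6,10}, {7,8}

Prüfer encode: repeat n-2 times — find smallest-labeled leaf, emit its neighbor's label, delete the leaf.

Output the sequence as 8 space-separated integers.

Step 1: leaves = {2,3,5,7,9}. Remove smallest leaf 2, emit neighbor 10.
Step 2: leaves = {3,5,7,9}. Remove smallest leaf 3, emit neighbor 1.
Step 3: leaves = {5,7,9}. Remove smallest leaf 5, emit neighbor 1.
Step 4: leaves = {1,7,9}. Remove smallest leaf 1, emit neighbor 4.
Step 5: leaves = {7,9}. Remove smallest leaf 7, emit neighbor 8.
Step 6: leaves = {8,9}. Remove smallest leaf 8, emit neighbor 4.
Step 7: leaves = {4,9}. Remove smallest leaf 4, emit neighbor 10.
Step 8: leaves = {9,10}. Remove smallest leaf 9, emit neighbor 6.
Done: 2 vertices remain (6, 10). Sequence = [10 1 1 4 8 4 10 6]

Answer: 10 1 1 4 8 4 10 6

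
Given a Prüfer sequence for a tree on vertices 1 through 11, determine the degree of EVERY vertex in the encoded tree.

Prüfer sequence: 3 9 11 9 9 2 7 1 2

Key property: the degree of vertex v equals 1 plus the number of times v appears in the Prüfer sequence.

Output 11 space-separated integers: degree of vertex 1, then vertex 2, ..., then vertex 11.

p_1 = 3: count[3] becomes 1
p_2 = 9: count[9] becomes 1
p_3 = 11: count[11] becomes 1
p_4 = 9: count[9] becomes 2
p_5 = 9: count[9] becomes 3
p_6 = 2: count[2] becomes 1
p_7 = 7: count[7] becomes 1
p_8 = 1: count[1] becomes 1
p_9 = 2: count[2] becomes 2
Degrees (1 + count): deg[1]=1+1=2, deg[2]=1+2=3, deg[3]=1+1=2, deg[4]=1+0=1, deg[5]=1+0=1, deg[6]=1+0=1, deg[7]=1+1=2, deg[8]=1+0=1, deg[9]=1+3=4, deg[10]=1+0=1, deg[11]=1+1=2

Answer: 2 3 2 1 1 1 2 1 4 1 2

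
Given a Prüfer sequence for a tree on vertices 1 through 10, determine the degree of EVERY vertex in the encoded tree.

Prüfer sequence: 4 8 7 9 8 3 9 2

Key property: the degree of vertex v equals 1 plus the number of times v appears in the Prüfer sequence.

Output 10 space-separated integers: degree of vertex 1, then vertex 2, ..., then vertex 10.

p_1 = 4: count[4] becomes 1
p_2 = 8: count[8] becomes 1
p_3 = 7: count[7] becomes 1
p_4 = 9: count[9] becomes 1
p_5 = 8: count[8] becomes 2
p_6 = 3: count[3] becomes 1
p_7 = 9: count[9] becomes 2
p_8 = 2: count[2] becomes 1
Degrees (1 + count): deg[1]=1+0=1, deg[2]=1+1=2, deg[3]=1+1=2, deg[4]=1+1=2, deg[5]=1+0=1, deg[6]=1+0=1, deg[7]=1+1=2, deg[8]=1+2=3, deg[9]=1+2=3, deg[10]=1+0=1

Answer: 1 2 2 2 1 1 2 3 3 1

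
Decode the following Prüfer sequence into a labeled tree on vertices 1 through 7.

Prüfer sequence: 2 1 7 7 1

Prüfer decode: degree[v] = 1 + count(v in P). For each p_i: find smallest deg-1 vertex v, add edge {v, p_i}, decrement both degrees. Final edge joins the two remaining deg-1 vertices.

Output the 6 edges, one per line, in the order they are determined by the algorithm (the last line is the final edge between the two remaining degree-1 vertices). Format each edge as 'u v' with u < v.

Answer: 2 3
1 2
4 7
5 7
1 6
1 7

Derivation:
Initial degrees: {1:3, 2:2, 3:1, 4:1, 5:1, 6:1, 7:3}
Step 1: smallest deg-1 vertex = 3, p_1 = 2. Add edge {2,3}. Now deg[3]=0, deg[2]=1.
Step 2: smallest deg-1 vertex = 2, p_2 = 1. Add edge {1,2}. Now deg[2]=0, deg[1]=2.
Step 3: smallest deg-1 vertex = 4, p_3 = 7. Add edge {4,7}. Now deg[4]=0, deg[7]=2.
Step 4: smallest deg-1 vertex = 5, p_4 = 7. Add edge {5,7}. Now deg[5]=0, deg[7]=1.
Step 5: smallest deg-1 vertex = 6, p_5 = 1. Add edge {1,6}. Now deg[6]=0, deg[1]=1.
Final: two remaining deg-1 vertices are 1, 7. Add edge {1,7}.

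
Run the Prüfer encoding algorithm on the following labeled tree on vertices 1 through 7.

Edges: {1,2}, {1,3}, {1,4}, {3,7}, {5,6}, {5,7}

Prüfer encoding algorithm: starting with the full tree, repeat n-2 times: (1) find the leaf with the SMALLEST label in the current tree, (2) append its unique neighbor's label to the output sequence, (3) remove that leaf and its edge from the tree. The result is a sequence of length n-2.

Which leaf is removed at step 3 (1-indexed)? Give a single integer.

Step 1: current leaves = {2,4,6}. Remove leaf 2 (neighbor: 1).
Step 2: current leaves = {4,6}. Remove leaf 4 (neighbor: 1).
Step 3: current leaves = {1,6}. Remove leaf 1 (neighbor: 3).

Answer: 1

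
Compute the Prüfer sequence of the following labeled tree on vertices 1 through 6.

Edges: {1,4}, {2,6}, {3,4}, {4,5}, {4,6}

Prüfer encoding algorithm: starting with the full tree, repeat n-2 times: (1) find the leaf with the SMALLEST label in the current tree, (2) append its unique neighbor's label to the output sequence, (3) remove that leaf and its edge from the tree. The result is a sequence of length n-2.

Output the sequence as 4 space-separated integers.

Step 1: leaves = {1,2,3,5}. Remove smallest leaf 1, emit neighbor 4.
Step 2: leaves = {2,3,5}. Remove smallest leaf 2, emit neighbor 6.
Step 3: leaves = {3,5,6}. Remove smallest leaf 3, emit neighbor 4.
Step 4: leaves = {5,6}. Remove smallest leaf 5, emit neighbor 4.
Done: 2 vertices remain (4, 6). Sequence = [4 6 4 4]

Answer: 4 6 4 4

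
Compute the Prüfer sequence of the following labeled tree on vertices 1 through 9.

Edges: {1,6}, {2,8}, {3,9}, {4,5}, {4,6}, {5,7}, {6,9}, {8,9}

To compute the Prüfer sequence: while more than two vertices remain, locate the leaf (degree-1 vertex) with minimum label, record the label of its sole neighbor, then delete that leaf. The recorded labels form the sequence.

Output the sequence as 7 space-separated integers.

Step 1: leaves = {1,2,3,7}. Remove smallest leaf 1, emit neighbor 6.
Step 2: leaves = {2,3,7}. Remove smallest leaf 2, emit neighbor 8.
Step 3: leaves = {3,7,8}. Remove smallest leaf 3, emit neighbor 9.
Step 4: leaves = {7,8}. Remove smallest leaf 7, emit neighbor 5.
Step 5: leaves = {5,8}. Remove smallest leaf 5, emit neighbor 4.
Step 6: leaves = {4,8}. Remove smallest leaf 4, emit neighbor 6.
Step 7: leaves = {6,8}. Remove smallest leaf 6, emit neighbor 9.
Done: 2 vertices remain (8, 9). Sequence = [6 8 9 5 4 6 9]

Answer: 6 8 9 5 4 6 9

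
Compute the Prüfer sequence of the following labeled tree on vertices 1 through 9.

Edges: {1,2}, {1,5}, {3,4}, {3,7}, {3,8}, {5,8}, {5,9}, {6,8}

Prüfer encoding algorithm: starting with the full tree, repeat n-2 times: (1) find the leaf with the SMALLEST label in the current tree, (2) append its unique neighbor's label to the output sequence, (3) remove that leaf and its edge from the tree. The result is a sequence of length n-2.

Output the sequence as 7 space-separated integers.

Step 1: leaves = {2,4,6,7,9}. Remove smallest leaf 2, emit neighbor 1.
Step 2: leaves = {1,4,6,7,9}. Remove smallest leaf 1, emit neighbor 5.
Step 3: leaves = {4,6,7,9}. Remove smallest leaf 4, emit neighbor 3.
Step 4: leaves = {6,7,9}. Remove smallest leaf 6, emit neighbor 8.
Step 5: leaves = {7,9}. Remove smallest leaf 7, emit neighbor 3.
Step 6: leaves = {3,9}. Remove smallest leaf 3, emit neighbor 8.
Step 7: leaves = {8,9}. Remove smallest leaf 8, emit neighbor 5.
Done: 2 vertices remain (5, 9). Sequence = [1 5 3 8 3 8 5]

Answer: 1 5 3 8 3 8 5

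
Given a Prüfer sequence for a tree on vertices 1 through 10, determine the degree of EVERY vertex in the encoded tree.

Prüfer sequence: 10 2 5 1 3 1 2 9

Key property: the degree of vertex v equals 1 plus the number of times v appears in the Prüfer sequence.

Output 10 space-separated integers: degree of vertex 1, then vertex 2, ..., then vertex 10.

Answer: 3 3 2 1 2 1 1 1 2 2

Derivation:
p_1 = 10: count[10] becomes 1
p_2 = 2: count[2] becomes 1
p_3 = 5: count[5] becomes 1
p_4 = 1: count[1] becomes 1
p_5 = 3: count[3] becomes 1
p_6 = 1: count[1] becomes 2
p_7 = 2: count[2] becomes 2
p_8 = 9: count[9] becomes 1
Degrees (1 + count): deg[1]=1+2=3, deg[2]=1+2=3, deg[3]=1+1=2, deg[4]=1+0=1, deg[5]=1+1=2, deg[6]=1+0=1, deg[7]=1+0=1, deg[8]=1+0=1, deg[9]=1+1=2, deg[10]=1+1=2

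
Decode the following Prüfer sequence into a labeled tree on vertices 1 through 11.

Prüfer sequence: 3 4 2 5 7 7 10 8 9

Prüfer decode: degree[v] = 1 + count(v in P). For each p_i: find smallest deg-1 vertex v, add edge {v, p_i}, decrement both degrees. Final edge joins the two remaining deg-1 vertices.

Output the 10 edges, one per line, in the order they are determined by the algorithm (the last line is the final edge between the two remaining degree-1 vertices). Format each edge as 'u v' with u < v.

Answer: 1 3
3 4
2 4
2 5
5 7
6 7
7 10
8 10
8 9
9 11

Derivation:
Initial degrees: {1:1, 2:2, 3:2, 4:2, 5:2, 6:1, 7:3, 8:2, 9:2, 10:2, 11:1}
Step 1: smallest deg-1 vertex = 1, p_1 = 3. Add edge {1,3}. Now deg[1]=0, deg[3]=1.
Step 2: smallest deg-1 vertex = 3, p_2 = 4. Add edge {3,4}. Now deg[3]=0, deg[4]=1.
Step 3: smallest deg-1 vertex = 4, p_3 = 2. Add edge {2,4}. Now deg[4]=0, deg[2]=1.
Step 4: smallest deg-1 vertex = 2, p_4 = 5. Add edge {2,5}. Now deg[2]=0, deg[5]=1.
Step 5: smallest deg-1 vertex = 5, p_5 = 7. Add edge {5,7}. Now deg[5]=0, deg[7]=2.
Step 6: smallest deg-1 vertex = 6, p_6 = 7. Add edge {6,7}. Now deg[6]=0, deg[7]=1.
Step 7: smallest deg-1 vertex = 7, p_7 = 10. Add edge {7,10}. Now deg[7]=0, deg[10]=1.
Step 8: smallest deg-1 vertex = 10, p_8 = 8. Add edge {8,10}. Now deg[10]=0, deg[8]=1.
Step 9: smallest deg-1 vertex = 8, p_9 = 9. Add edge {8,9}. Now deg[8]=0, deg[9]=1.
Final: two remaining deg-1 vertices are 9, 11. Add edge {9,11}.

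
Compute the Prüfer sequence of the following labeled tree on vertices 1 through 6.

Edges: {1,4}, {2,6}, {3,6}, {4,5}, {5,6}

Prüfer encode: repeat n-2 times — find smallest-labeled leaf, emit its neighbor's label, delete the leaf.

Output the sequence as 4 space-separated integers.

Answer: 4 6 6 5

Derivation:
Step 1: leaves = {1,2,3}. Remove smallest leaf 1, emit neighbor 4.
Step 2: leaves = {2,3,4}. Remove smallest leaf 2, emit neighbor 6.
Step 3: leaves = {3,4}. Remove smallest leaf 3, emit neighbor 6.
Step 4: leaves = {4,6}. Remove smallest leaf 4, emit neighbor 5.
Done: 2 vertices remain (5, 6). Sequence = [4 6 6 5]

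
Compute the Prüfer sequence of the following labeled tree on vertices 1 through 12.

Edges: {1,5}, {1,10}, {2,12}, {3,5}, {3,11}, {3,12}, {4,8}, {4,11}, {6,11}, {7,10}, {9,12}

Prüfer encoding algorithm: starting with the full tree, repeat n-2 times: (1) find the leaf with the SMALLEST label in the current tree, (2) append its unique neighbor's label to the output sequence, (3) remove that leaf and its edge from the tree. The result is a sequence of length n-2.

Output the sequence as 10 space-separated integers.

Step 1: leaves = {2,6,7,8,9}. Remove smallest leaf 2, emit neighbor 12.
Step 2: leaves = {6,7,8,9}. Remove smallest leaf 6, emit neighbor 11.
Step 3: leaves = {7,8,9}. Remove smallest leaf 7, emit neighbor 10.
Step 4: leaves = {8,9,10}. Remove smallest leaf 8, emit neighbor 4.
Step 5: leaves = {4,9,10}. Remove smallest leaf 4, emit neighbor 11.
Step 6: leaves = {9,10,11}. Remove smallest leaf 9, emit neighbor 12.
Step 7: leaves = {10,11,12}. Remove smallest leaf 10, emit neighbor 1.
Step 8: leaves = {1,11,12}. Remove smallest leaf 1, emit neighbor 5.
Step 9: leaves = {5,11,12}. Remove smallest leaf 5, emit neighbor 3.
Step 10: leaves = {11,12}. Remove smallest leaf 11, emit neighbor 3.
Done: 2 vertices remain (3, 12). Sequence = [12 11 10 4 11 12 1 5 3 3]

Answer: 12 11 10 4 11 12 1 5 3 3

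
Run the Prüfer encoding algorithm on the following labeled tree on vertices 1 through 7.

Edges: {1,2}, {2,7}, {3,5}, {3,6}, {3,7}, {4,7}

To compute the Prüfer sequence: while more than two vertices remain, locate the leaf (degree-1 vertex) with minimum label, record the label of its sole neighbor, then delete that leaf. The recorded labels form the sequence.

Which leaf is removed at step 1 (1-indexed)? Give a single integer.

Step 1: current leaves = {1,4,5,6}. Remove leaf 1 (neighbor: 2).

Answer: 1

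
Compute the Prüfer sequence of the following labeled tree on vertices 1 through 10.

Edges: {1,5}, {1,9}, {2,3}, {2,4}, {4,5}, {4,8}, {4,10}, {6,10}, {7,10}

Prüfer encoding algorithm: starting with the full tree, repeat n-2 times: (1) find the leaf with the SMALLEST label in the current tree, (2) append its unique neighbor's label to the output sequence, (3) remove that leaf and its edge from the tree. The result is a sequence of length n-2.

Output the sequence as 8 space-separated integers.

Answer: 2 4 10 10 4 1 5 4

Derivation:
Step 1: leaves = {3,6,7,8,9}. Remove smallest leaf 3, emit neighbor 2.
Step 2: leaves = {2,6,7,8,9}. Remove smallest leaf 2, emit neighbor 4.
Step 3: leaves = {6,7,8,9}. Remove smallest leaf 6, emit neighbor 10.
Step 4: leaves = {7,8,9}. Remove smallest leaf 7, emit neighbor 10.
Step 5: leaves = {8,9,10}. Remove smallest leaf 8, emit neighbor 4.
Step 6: leaves = {9,10}. Remove smallest leaf 9, emit neighbor 1.
Step 7: leaves = {1,10}. Remove smallest leaf 1, emit neighbor 5.
Step 8: leaves = {5,10}. Remove smallest leaf 5, emit neighbor 4.
Done: 2 vertices remain (4, 10). Sequence = [2 4 10 10 4 1 5 4]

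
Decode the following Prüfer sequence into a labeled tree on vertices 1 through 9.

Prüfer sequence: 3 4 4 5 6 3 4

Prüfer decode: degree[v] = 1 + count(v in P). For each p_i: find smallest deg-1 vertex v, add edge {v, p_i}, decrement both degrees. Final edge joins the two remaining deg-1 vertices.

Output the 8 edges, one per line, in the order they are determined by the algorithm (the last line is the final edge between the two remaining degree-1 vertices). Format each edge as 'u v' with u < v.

Initial degrees: {1:1, 2:1, 3:3, 4:4, 5:2, 6:2, 7:1, 8:1, 9:1}
Step 1: smallest deg-1 vertex = 1, p_1 = 3. Add edge {1,3}. Now deg[1]=0, deg[3]=2.
Step 2: smallest deg-1 vertex = 2, p_2 = 4. Add edge {2,4}. Now deg[2]=0, deg[4]=3.
Step 3: smallest deg-1 vertex = 7, p_3 = 4. Add edge {4,7}. Now deg[7]=0, deg[4]=2.
Step 4: smallest deg-1 vertex = 8, p_4 = 5. Add edge {5,8}. Now deg[8]=0, deg[5]=1.
Step 5: smallest deg-1 vertex = 5, p_5 = 6. Add edge {5,6}. Now deg[5]=0, deg[6]=1.
Step 6: smallest deg-1 vertex = 6, p_6 = 3. Add edge {3,6}. Now deg[6]=0, deg[3]=1.
Step 7: smallest deg-1 vertex = 3, p_7 = 4. Add edge {3,4}. Now deg[3]=0, deg[4]=1.
Final: two remaining deg-1 vertices are 4, 9. Add edge {4,9}.

Answer: 1 3
2 4
4 7
5 8
5 6
3 6
3 4
4 9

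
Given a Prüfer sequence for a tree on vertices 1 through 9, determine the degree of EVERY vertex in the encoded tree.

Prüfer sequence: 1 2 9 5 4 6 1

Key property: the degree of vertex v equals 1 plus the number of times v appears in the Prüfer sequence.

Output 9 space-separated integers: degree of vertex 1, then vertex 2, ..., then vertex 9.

Answer: 3 2 1 2 2 2 1 1 2

Derivation:
p_1 = 1: count[1] becomes 1
p_2 = 2: count[2] becomes 1
p_3 = 9: count[9] becomes 1
p_4 = 5: count[5] becomes 1
p_5 = 4: count[4] becomes 1
p_6 = 6: count[6] becomes 1
p_7 = 1: count[1] becomes 2
Degrees (1 + count): deg[1]=1+2=3, deg[2]=1+1=2, deg[3]=1+0=1, deg[4]=1+1=2, deg[5]=1+1=2, deg[6]=1+1=2, deg[7]=1+0=1, deg[8]=1+0=1, deg[9]=1+1=2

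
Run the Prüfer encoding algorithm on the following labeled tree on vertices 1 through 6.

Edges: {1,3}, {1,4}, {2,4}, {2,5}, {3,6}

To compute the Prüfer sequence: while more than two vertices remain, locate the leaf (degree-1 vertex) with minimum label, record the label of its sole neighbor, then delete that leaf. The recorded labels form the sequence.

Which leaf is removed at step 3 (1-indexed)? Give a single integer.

Step 1: current leaves = {5,6}. Remove leaf 5 (neighbor: 2).
Step 2: current leaves = {2,6}. Remove leaf 2 (neighbor: 4).
Step 3: current leaves = {4,6}. Remove leaf 4 (neighbor: 1).

Answer: 4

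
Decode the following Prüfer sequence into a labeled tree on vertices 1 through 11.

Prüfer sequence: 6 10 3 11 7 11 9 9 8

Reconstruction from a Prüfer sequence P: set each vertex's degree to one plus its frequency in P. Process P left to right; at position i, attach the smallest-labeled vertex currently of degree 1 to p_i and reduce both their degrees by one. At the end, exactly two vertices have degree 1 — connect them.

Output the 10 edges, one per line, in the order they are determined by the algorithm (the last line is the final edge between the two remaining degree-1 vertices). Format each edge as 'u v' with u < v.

Initial degrees: {1:1, 2:1, 3:2, 4:1, 5:1, 6:2, 7:2, 8:2, 9:3, 10:2, 11:3}
Step 1: smallest deg-1 vertex = 1, p_1 = 6. Add edge {1,6}. Now deg[1]=0, deg[6]=1.
Step 2: smallest deg-1 vertex = 2, p_2 = 10. Add edge {2,10}. Now deg[2]=0, deg[10]=1.
Step 3: smallest deg-1 vertex = 4, p_3 = 3. Add edge {3,4}. Now deg[4]=0, deg[3]=1.
Step 4: smallest deg-1 vertex = 3, p_4 = 11. Add edge {3,11}. Now deg[3]=0, deg[11]=2.
Step 5: smallest deg-1 vertex = 5, p_5 = 7. Add edge {5,7}. Now deg[5]=0, deg[7]=1.
Step 6: smallest deg-1 vertex = 6, p_6 = 11. Add edge {6,11}. Now deg[6]=0, deg[11]=1.
Step 7: smallest deg-1 vertex = 7, p_7 = 9. Add edge {7,9}. Now deg[7]=0, deg[9]=2.
Step 8: smallest deg-1 vertex = 10, p_8 = 9. Add edge {9,10}. Now deg[10]=0, deg[9]=1.
Step 9: smallest deg-1 vertex = 9, p_9 = 8. Add edge {8,9}. Now deg[9]=0, deg[8]=1.
Final: two remaining deg-1 vertices are 8, 11. Add edge {8,11}.

Answer: 1 6
2 10
3 4
3 11
5 7
6 11
7 9
9 10
8 9
8 11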